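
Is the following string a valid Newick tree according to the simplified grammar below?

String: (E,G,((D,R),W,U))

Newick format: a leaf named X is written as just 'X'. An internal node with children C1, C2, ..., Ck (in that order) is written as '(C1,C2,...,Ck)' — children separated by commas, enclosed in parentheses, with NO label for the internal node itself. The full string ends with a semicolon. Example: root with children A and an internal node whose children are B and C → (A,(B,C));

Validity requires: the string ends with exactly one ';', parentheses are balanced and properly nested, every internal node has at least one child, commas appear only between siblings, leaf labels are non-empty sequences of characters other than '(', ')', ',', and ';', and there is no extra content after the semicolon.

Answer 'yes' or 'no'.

Answer: no

Derivation:
Input: (E,G,((D,R),W,U))
Paren balance: 3 '(' vs 3 ')' OK
Ends with single ';': False
Full parse: FAILS (must end with ;)
Valid: False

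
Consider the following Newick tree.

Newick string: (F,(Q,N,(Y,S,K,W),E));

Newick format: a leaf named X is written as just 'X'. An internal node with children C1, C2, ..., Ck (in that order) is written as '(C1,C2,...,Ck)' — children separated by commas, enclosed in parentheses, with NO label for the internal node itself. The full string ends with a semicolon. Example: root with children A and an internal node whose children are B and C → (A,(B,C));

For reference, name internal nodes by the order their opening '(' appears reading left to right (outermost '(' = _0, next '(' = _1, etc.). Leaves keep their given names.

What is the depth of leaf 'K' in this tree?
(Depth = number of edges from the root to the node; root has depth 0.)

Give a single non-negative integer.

Answer: 3

Derivation:
Newick: (F,(Q,N,(Y,S,K,W),E));
Naming internals by '(' encounter order: outermost '(' = _0, next = _1, ...
Query node: K
Path from root: _0 -> _1 -> _2 -> K
Depth of K: 3 (number of edges from root)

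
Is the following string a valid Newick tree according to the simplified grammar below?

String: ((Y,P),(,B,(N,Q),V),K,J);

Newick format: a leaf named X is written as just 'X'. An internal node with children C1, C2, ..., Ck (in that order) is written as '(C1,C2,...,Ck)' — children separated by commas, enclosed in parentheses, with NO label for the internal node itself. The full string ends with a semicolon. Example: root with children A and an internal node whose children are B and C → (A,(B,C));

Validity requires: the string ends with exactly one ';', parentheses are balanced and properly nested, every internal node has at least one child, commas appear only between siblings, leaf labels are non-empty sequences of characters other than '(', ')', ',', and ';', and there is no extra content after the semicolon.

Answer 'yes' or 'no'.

Answer: no

Derivation:
Input: ((Y,P),(,B,(N,Q),V),K,J);
Paren balance: 4 '(' vs 4 ')' OK
Ends with single ';': True
Full parse: FAILS (empty leaf label at pos 8)
Valid: False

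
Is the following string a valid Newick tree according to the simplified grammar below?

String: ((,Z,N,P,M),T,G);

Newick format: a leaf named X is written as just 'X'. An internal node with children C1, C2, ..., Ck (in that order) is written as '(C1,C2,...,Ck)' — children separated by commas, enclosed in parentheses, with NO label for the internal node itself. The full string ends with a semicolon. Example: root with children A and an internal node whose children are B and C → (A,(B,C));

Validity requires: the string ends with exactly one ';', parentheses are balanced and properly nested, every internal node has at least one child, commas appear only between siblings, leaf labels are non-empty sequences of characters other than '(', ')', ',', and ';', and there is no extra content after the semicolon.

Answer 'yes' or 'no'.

Input: ((,Z,N,P,M),T,G);
Paren balance: 2 '(' vs 2 ')' OK
Ends with single ';': True
Full parse: FAILS (empty leaf label at pos 2)
Valid: False

Answer: no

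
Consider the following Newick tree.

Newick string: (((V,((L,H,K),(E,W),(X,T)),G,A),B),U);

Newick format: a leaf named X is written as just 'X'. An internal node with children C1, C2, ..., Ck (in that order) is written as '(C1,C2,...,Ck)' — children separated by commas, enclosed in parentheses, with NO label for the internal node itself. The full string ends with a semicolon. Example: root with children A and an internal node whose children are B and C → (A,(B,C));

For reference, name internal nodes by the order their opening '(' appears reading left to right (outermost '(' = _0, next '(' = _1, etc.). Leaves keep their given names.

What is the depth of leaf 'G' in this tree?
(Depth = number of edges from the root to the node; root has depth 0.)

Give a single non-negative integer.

Newick: (((V,((L,H,K),(E,W),(X,T)),G,A),B),U);
Naming internals by '(' encounter order: outermost '(' = _0, next = _1, ...
Query node: G
Path from root: _0 -> _1 -> _2 -> G
Depth of G: 3 (number of edges from root)

Answer: 3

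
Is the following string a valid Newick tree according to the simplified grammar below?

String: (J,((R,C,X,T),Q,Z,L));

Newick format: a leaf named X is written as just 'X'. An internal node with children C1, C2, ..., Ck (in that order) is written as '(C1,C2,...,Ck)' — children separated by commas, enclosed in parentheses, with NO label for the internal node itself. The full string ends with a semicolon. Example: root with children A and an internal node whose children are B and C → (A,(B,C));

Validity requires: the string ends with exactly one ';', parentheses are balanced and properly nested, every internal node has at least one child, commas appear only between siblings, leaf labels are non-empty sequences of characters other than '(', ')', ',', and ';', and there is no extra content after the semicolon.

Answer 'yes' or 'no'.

Input: (J,((R,C,X,T),Q,Z,L));
Paren balance: 3 '(' vs 3 ')' OK
Ends with single ';': True
Full parse: OK
Valid: True

Answer: yes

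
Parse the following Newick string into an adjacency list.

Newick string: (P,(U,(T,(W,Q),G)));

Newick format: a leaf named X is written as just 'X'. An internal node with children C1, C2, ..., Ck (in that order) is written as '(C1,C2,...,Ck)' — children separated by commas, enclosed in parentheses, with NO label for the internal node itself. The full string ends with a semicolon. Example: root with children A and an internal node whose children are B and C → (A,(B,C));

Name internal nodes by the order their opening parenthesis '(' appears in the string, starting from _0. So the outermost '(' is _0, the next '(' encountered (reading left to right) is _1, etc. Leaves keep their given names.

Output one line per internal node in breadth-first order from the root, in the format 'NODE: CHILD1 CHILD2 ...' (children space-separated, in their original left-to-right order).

Answer: _0: P _1
_1: U _2
_2: T _3 G
_3: W Q

Derivation:
Input: (P,(U,(T,(W,Q),G)));
Scanning left-to-right, naming '(' by encounter order:
  pos 0: '(' -> open internal node _0 (depth 1)
  pos 3: '(' -> open internal node _1 (depth 2)
  pos 6: '(' -> open internal node _2 (depth 3)
  pos 9: '(' -> open internal node _3 (depth 4)
  pos 13: ')' -> close internal node _3 (now at depth 3)
  pos 16: ')' -> close internal node _2 (now at depth 2)
  pos 17: ')' -> close internal node _1 (now at depth 1)
  pos 18: ')' -> close internal node _0 (now at depth 0)
Total internal nodes: 4
BFS adjacency from root:
  _0: P _1
  _1: U _2
  _2: T _3 G
  _3: W Q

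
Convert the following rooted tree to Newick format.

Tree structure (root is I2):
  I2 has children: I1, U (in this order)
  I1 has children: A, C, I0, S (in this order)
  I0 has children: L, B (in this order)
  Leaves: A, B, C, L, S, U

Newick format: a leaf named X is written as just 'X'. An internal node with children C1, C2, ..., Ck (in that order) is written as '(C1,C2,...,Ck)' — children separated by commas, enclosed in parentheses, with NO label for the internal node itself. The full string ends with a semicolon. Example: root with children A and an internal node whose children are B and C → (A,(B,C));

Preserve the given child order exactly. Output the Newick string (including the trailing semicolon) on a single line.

Answer: ((A,C,(L,B),S),U);

Derivation:
internal I2 with children ['I1', 'U']
  internal I1 with children ['A', 'C', 'I0', 'S']
    leaf 'A' → 'A'
    leaf 'C' → 'C'
    internal I0 with children ['L', 'B']
      leaf 'L' → 'L'
      leaf 'B' → 'B'
    → '(L,B)'
    leaf 'S' → 'S'
  → '(A,C,(L,B),S)'
  leaf 'U' → 'U'
→ '((A,C,(L,B),S),U)'
Final: ((A,C,(L,B),S),U);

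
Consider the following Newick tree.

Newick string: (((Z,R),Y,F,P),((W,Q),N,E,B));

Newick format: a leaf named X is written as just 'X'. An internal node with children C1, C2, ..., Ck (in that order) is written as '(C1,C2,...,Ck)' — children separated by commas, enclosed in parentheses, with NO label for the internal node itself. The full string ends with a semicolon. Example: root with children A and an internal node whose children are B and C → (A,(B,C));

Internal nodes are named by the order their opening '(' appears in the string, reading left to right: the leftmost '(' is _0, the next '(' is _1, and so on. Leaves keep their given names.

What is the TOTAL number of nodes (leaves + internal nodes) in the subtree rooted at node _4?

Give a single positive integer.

Answer: 3

Derivation:
Newick: (((Z,R),Y,F,P),((W,Q),N,E,B));
Locate _4: it is the '(' at position 16 (the 5th '(' reading left to right).
Query: subtree rooted at _4
_4: subtree_size = 1 + 2
  W: subtree_size = 1 + 0
  Q: subtree_size = 1 + 0
Total subtree size of _4: 3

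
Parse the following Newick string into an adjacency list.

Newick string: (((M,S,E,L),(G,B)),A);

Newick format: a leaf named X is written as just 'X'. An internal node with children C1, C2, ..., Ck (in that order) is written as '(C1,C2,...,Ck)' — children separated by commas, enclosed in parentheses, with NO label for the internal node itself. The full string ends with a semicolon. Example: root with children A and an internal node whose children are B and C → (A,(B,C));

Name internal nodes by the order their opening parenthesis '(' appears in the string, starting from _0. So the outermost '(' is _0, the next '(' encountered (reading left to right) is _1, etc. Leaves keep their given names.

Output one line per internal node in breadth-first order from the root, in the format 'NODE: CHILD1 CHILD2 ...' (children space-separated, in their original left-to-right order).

Answer: _0: _1 A
_1: _2 _3
_2: M S E L
_3: G B

Derivation:
Input: (((M,S,E,L),(G,B)),A);
Scanning left-to-right, naming '(' by encounter order:
  pos 0: '(' -> open internal node _0 (depth 1)
  pos 1: '(' -> open internal node _1 (depth 2)
  pos 2: '(' -> open internal node _2 (depth 3)
  pos 10: ')' -> close internal node _2 (now at depth 2)
  pos 12: '(' -> open internal node _3 (depth 3)
  pos 16: ')' -> close internal node _3 (now at depth 2)
  pos 17: ')' -> close internal node _1 (now at depth 1)
  pos 20: ')' -> close internal node _0 (now at depth 0)
Total internal nodes: 4
BFS adjacency from root:
  _0: _1 A
  _1: _2 _3
  _2: M S E L
  _3: G B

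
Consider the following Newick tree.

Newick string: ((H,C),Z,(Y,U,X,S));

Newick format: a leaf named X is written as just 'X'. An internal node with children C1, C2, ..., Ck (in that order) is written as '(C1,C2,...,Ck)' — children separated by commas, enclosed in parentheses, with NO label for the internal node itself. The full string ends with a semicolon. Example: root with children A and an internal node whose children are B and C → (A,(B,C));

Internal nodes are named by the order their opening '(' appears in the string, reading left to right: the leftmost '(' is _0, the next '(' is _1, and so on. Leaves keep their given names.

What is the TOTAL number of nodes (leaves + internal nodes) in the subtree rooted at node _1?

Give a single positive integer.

Answer: 3

Derivation:
Newick: ((H,C),Z,(Y,U,X,S));
Locate _1: it is the '(' at position 1 (the 2nd '(' reading left to right).
Query: subtree rooted at _1
_1: subtree_size = 1 + 2
  H: subtree_size = 1 + 0
  C: subtree_size = 1 + 0
Total subtree size of _1: 3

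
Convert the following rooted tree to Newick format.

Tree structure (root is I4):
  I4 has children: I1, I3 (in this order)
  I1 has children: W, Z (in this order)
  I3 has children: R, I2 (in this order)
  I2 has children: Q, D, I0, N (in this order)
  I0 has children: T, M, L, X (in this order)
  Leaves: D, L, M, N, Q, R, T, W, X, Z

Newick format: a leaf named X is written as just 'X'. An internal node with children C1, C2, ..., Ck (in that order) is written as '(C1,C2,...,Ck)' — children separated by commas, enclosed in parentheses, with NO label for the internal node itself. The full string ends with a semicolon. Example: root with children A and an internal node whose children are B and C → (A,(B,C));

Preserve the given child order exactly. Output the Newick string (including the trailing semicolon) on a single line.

internal I4 with children ['I1', 'I3']
  internal I1 with children ['W', 'Z']
    leaf 'W' → 'W'
    leaf 'Z' → 'Z'
  → '(W,Z)'
  internal I3 with children ['R', 'I2']
    leaf 'R' → 'R'
    internal I2 with children ['Q', 'D', 'I0', 'N']
      leaf 'Q' → 'Q'
      leaf 'D' → 'D'
      internal I0 with children ['T', 'M', 'L', 'X']
        leaf 'T' → 'T'
        leaf 'M' → 'M'
        leaf 'L' → 'L'
        leaf 'X' → 'X'
      → '(T,M,L,X)'
      leaf 'N' → 'N'
    → '(Q,D,(T,M,L,X),N)'
  → '(R,(Q,D,(T,M,L,X),N))'
→ '((W,Z),(R,(Q,D,(T,M,L,X),N)))'
Final: ((W,Z),(R,(Q,D,(T,M,L,X),N)));

Answer: ((W,Z),(R,(Q,D,(T,M,L,X),N)));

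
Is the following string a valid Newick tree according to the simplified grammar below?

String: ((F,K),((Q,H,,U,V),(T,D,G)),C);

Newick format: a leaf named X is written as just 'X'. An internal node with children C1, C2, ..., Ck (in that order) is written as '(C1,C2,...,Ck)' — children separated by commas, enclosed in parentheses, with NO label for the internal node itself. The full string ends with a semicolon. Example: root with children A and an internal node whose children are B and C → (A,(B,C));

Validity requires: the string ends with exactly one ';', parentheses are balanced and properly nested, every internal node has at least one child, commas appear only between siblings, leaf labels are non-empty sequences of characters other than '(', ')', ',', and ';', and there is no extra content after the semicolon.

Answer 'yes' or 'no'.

Answer: no

Derivation:
Input: ((F,K),((Q,H,,U,V),(T,D,G)),C);
Paren balance: 5 '(' vs 5 ')' OK
Ends with single ';': True
Full parse: FAILS (empty leaf label at pos 13)
Valid: False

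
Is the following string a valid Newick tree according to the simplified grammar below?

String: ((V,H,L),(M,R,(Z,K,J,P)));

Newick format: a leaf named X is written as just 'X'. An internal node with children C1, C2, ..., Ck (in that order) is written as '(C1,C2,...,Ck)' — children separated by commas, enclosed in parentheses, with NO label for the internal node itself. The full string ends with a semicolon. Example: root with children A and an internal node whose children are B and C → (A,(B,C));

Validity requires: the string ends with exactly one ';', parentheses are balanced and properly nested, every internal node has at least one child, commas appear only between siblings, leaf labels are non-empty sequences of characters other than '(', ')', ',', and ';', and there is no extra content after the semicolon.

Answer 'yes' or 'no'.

Input: ((V,H,L),(M,R,(Z,K,J,P)));
Paren balance: 4 '(' vs 4 ')' OK
Ends with single ';': True
Full parse: OK
Valid: True

Answer: yes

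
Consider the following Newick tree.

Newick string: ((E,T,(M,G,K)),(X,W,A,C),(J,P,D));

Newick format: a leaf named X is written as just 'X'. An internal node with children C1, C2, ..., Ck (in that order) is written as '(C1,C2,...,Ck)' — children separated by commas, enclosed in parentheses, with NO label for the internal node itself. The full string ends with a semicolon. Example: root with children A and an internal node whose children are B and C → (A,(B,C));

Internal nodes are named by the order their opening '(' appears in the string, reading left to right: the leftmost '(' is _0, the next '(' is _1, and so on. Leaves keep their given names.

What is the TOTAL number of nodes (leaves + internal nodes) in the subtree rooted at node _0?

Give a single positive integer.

Newick: ((E,T,(M,G,K)),(X,W,A,C),(J,P,D));
Locate _0: it is the '(' at position 0 (the 1st '(' reading left to right).
Query: subtree rooted at _0
_0: subtree_size = 1 + 16
  _1: subtree_size = 1 + 6
    E: subtree_size = 1 + 0
    T: subtree_size = 1 + 0
    _2: subtree_size = 1 + 3
      M: subtree_size = 1 + 0
      G: subtree_size = 1 + 0
      K: subtree_size = 1 + 0
  _3: subtree_size = 1 + 4
    X: subtree_size = 1 + 0
    W: subtree_size = 1 + 0
    A: subtree_size = 1 + 0
    C: subtree_size = 1 + 0
  _4: subtree_size = 1 + 3
    J: subtree_size = 1 + 0
    P: subtree_size = 1 + 0
    D: subtree_size = 1 + 0
Total subtree size of _0: 17

Answer: 17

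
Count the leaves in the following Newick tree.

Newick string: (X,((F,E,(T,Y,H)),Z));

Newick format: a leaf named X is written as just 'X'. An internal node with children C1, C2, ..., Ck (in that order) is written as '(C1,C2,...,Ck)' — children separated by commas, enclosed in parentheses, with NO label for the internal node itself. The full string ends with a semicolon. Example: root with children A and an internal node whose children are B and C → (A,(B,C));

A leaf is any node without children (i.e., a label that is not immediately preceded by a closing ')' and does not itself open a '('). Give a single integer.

Answer: 7

Derivation:
Newick: (X,((F,E,(T,Y,H)),Z));
Scan left-to-right; a leaf is any maximal label run not followed by '(':
  pos 1: leaf 'X' → count = 1
  pos 5: leaf 'F' → count = 2
  pos 7: leaf 'E' → count = 3
  pos 10: leaf 'T' → count = 4
  pos 12: leaf 'Y' → count = 5
  pos 14: leaf 'H' → count = 6
  pos 18: leaf 'Z' → count = 7
Total leaves: 7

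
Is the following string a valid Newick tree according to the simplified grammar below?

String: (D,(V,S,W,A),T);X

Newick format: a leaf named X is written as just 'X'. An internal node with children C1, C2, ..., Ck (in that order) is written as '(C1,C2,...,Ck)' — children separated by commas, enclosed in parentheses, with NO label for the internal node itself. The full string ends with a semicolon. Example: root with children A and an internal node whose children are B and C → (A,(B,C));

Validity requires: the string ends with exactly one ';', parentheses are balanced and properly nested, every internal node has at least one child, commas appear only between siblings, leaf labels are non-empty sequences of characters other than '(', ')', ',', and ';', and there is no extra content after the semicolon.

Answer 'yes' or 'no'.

Answer: no

Derivation:
Input: (D,(V,S,W,A),T);X
Paren balance: 2 '(' vs 2 ')' OK
Ends with single ';': False
Full parse: FAILS (must end with ;)
Valid: False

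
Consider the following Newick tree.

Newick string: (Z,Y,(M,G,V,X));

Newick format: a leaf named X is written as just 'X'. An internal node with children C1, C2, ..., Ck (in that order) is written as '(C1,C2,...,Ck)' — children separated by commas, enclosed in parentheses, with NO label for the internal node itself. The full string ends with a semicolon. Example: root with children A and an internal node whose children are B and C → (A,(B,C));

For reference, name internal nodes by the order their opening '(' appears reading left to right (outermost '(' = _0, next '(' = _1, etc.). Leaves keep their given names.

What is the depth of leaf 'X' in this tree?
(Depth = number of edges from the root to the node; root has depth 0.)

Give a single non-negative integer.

Answer: 2

Derivation:
Newick: (Z,Y,(M,G,V,X));
Naming internals by '(' encounter order: outermost '(' = _0, next = _1, ...
Query node: X
Path from root: _0 -> _1 -> X
Depth of X: 2 (number of edges from root)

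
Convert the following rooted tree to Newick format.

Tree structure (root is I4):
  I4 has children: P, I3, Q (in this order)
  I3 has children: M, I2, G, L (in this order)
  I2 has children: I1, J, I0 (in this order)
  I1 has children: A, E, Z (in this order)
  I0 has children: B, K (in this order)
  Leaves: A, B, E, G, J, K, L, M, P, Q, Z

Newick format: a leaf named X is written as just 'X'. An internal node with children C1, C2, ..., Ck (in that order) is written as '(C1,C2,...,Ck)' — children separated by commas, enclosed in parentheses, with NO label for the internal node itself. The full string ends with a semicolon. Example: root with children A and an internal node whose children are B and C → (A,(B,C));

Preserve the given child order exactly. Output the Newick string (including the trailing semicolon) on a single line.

Answer: (P,(M,((A,E,Z),J,(B,K)),G,L),Q);

Derivation:
internal I4 with children ['P', 'I3', 'Q']
  leaf 'P' → 'P'
  internal I3 with children ['M', 'I2', 'G', 'L']
    leaf 'M' → 'M'
    internal I2 with children ['I1', 'J', 'I0']
      internal I1 with children ['A', 'E', 'Z']
        leaf 'A' → 'A'
        leaf 'E' → 'E'
        leaf 'Z' → 'Z'
      → '(A,E,Z)'
      leaf 'J' → 'J'
      internal I0 with children ['B', 'K']
        leaf 'B' → 'B'
        leaf 'K' → 'K'
      → '(B,K)'
    → '((A,E,Z),J,(B,K))'
    leaf 'G' → 'G'
    leaf 'L' → 'L'
  → '(M,((A,E,Z),J,(B,K)),G,L)'
  leaf 'Q' → 'Q'
→ '(P,(M,((A,E,Z),J,(B,K)),G,L),Q)'
Final: (P,(M,((A,E,Z),J,(B,K)),G,L),Q);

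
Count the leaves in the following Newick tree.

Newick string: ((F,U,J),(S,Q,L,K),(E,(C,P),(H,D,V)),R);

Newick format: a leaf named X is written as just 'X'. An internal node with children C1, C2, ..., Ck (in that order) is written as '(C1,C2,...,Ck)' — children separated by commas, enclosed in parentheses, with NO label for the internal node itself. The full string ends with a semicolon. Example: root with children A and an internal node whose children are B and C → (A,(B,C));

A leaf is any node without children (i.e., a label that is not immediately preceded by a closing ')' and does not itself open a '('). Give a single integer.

Answer: 14

Derivation:
Newick: ((F,U,J),(S,Q,L,K),(E,(C,P),(H,D,V)),R);
Scan left-to-right; a leaf is any maximal label run not followed by '(':
  pos 2: leaf 'F' → count = 1
  pos 4: leaf 'U' → count = 2
  pos 6: leaf 'J' → count = 3
  pos 10: leaf 'S' → count = 4
  pos 12: leaf 'Q' → count = 5
  pos 14: leaf 'L' → count = 6
  pos 16: leaf 'K' → count = 7
  pos 20: leaf 'E' → count = 8
  pos 23: leaf 'C' → count = 9
  pos 25: leaf 'P' → count = 10
  pos 29: leaf 'H' → count = 11
  pos 31: leaf 'D' → count = 12
  pos 33: leaf 'V' → count = 13
  pos 37: leaf 'R' → count = 14
Total leaves: 14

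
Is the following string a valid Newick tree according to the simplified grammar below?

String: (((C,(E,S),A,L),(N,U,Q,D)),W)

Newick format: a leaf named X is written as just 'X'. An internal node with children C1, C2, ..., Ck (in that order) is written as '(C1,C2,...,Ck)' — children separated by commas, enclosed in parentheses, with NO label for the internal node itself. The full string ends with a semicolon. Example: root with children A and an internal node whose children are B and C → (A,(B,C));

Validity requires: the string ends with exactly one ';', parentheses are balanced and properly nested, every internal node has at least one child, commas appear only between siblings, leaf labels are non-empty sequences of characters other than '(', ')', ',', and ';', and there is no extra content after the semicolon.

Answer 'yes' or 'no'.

Answer: no

Derivation:
Input: (((C,(E,S),A,L),(N,U,Q,D)),W)
Paren balance: 5 '(' vs 5 ')' OK
Ends with single ';': False
Full parse: FAILS (must end with ;)
Valid: False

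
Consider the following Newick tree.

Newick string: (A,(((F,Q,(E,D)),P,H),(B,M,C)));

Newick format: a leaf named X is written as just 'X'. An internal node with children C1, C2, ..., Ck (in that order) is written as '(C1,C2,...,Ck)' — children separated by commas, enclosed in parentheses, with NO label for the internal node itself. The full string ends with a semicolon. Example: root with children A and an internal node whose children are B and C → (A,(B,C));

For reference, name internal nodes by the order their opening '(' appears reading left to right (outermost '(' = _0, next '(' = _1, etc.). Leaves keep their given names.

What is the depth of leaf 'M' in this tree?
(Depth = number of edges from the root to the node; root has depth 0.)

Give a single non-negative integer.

Newick: (A,(((F,Q,(E,D)),P,H),(B,M,C)));
Naming internals by '(' encounter order: outermost '(' = _0, next = _1, ...
Query node: M
Path from root: _0 -> _1 -> _5 -> M
Depth of M: 3 (number of edges from root)

Answer: 3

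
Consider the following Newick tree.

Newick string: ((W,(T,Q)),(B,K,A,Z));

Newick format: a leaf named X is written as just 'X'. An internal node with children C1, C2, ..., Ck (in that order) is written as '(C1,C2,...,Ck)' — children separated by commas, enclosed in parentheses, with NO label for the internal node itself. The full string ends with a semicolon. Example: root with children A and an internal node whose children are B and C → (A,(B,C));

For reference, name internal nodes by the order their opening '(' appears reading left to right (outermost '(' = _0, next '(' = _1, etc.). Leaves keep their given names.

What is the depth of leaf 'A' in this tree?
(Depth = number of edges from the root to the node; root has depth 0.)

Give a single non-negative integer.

Answer: 2

Derivation:
Newick: ((W,(T,Q)),(B,K,A,Z));
Naming internals by '(' encounter order: outermost '(' = _0, next = _1, ...
Query node: A
Path from root: _0 -> _3 -> A
Depth of A: 2 (number of edges from root)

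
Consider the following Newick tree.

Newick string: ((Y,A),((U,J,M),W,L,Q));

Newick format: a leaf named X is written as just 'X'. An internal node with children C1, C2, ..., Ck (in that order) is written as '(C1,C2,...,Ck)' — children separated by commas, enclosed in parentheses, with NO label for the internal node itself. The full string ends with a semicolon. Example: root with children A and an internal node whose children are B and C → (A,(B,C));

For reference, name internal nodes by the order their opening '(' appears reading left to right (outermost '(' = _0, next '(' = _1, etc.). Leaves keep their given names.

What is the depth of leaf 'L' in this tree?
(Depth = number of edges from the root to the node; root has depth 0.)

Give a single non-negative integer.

Newick: ((Y,A),((U,J,M),W,L,Q));
Naming internals by '(' encounter order: outermost '(' = _0, next = _1, ...
Query node: L
Path from root: _0 -> _2 -> L
Depth of L: 2 (number of edges from root)

Answer: 2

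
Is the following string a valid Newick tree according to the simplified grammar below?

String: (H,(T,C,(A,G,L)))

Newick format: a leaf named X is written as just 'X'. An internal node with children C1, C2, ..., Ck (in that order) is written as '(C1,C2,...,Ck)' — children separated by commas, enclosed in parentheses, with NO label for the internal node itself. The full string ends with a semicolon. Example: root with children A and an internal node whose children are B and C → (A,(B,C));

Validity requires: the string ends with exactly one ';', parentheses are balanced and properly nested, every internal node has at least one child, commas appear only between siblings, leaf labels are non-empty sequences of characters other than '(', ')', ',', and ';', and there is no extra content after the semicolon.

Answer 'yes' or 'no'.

Answer: no

Derivation:
Input: (H,(T,C,(A,G,L)))
Paren balance: 3 '(' vs 3 ')' OK
Ends with single ';': False
Full parse: FAILS (must end with ;)
Valid: False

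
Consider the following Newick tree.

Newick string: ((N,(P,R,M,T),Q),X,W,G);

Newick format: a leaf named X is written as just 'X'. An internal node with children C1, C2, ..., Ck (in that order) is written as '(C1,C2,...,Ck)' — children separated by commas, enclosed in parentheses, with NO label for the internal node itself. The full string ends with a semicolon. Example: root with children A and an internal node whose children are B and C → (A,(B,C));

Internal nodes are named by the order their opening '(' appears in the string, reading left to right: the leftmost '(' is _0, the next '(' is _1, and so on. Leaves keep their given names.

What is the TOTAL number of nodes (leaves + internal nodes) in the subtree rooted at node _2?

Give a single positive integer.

Answer: 5

Derivation:
Newick: ((N,(P,R,M,T),Q),X,W,G);
Locate _2: it is the '(' at position 4 (the 3rd '(' reading left to right).
Query: subtree rooted at _2
_2: subtree_size = 1 + 4
  P: subtree_size = 1 + 0
  R: subtree_size = 1 + 0
  M: subtree_size = 1 + 0
  T: subtree_size = 1 + 0
Total subtree size of _2: 5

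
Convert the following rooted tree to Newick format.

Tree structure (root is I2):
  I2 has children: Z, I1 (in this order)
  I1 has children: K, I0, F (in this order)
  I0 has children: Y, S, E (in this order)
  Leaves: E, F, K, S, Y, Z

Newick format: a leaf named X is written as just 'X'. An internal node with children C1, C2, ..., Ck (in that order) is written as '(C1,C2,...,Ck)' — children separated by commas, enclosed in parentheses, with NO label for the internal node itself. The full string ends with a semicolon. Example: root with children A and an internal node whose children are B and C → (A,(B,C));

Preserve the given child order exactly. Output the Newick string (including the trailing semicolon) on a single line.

internal I2 with children ['Z', 'I1']
  leaf 'Z' → 'Z'
  internal I1 with children ['K', 'I0', 'F']
    leaf 'K' → 'K'
    internal I0 with children ['Y', 'S', 'E']
      leaf 'Y' → 'Y'
      leaf 'S' → 'S'
      leaf 'E' → 'E'
    → '(Y,S,E)'
    leaf 'F' → 'F'
  → '(K,(Y,S,E),F)'
→ '(Z,(K,(Y,S,E),F))'
Final: (Z,(K,(Y,S,E),F));

Answer: (Z,(K,(Y,S,E),F));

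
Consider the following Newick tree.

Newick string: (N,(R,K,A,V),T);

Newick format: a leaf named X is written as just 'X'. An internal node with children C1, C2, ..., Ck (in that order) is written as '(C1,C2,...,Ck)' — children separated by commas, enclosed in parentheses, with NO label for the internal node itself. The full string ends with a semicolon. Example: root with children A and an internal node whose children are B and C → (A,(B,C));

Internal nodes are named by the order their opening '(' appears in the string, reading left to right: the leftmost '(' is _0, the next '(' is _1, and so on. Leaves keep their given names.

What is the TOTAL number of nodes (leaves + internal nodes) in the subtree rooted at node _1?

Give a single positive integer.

Answer: 5

Derivation:
Newick: (N,(R,K,A,V),T);
Locate _1: it is the '(' at position 3 (the 2nd '(' reading left to right).
Query: subtree rooted at _1
_1: subtree_size = 1 + 4
  R: subtree_size = 1 + 0
  K: subtree_size = 1 + 0
  A: subtree_size = 1 + 0
  V: subtree_size = 1 + 0
Total subtree size of _1: 5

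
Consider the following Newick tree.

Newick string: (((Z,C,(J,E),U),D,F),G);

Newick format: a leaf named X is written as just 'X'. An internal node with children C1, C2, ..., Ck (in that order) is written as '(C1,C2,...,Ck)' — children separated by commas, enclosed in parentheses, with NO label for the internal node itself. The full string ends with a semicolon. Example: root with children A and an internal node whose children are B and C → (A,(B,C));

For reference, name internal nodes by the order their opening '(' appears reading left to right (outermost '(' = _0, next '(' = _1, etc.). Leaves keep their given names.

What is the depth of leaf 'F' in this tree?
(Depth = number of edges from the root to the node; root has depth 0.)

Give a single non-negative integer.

Newick: (((Z,C,(J,E),U),D,F),G);
Naming internals by '(' encounter order: outermost '(' = _0, next = _1, ...
Query node: F
Path from root: _0 -> _1 -> F
Depth of F: 2 (number of edges from root)

Answer: 2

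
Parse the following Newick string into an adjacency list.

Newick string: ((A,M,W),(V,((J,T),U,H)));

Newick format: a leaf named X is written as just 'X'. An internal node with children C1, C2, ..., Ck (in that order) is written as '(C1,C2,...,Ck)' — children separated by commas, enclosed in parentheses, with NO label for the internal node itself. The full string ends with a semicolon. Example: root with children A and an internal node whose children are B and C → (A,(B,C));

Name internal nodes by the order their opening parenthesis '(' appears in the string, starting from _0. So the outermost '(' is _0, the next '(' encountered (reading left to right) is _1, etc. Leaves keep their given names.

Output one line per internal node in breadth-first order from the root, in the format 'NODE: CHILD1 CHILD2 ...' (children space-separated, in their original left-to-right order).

Input: ((A,M,W),(V,((J,T),U,H)));
Scanning left-to-right, naming '(' by encounter order:
  pos 0: '(' -> open internal node _0 (depth 1)
  pos 1: '(' -> open internal node _1 (depth 2)
  pos 7: ')' -> close internal node _1 (now at depth 1)
  pos 9: '(' -> open internal node _2 (depth 2)
  pos 12: '(' -> open internal node _3 (depth 3)
  pos 13: '(' -> open internal node _4 (depth 4)
  pos 17: ')' -> close internal node _4 (now at depth 3)
  pos 22: ')' -> close internal node _3 (now at depth 2)
  pos 23: ')' -> close internal node _2 (now at depth 1)
  pos 24: ')' -> close internal node _0 (now at depth 0)
Total internal nodes: 5
BFS adjacency from root:
  _0: _1 _2
  _1: A M W
  _2: V _3
  _3: _4 U H
  _4: J T

Answer: _0: _1 _2
_1: A M W
_2: V _3
_3: _4 U H
_4: J T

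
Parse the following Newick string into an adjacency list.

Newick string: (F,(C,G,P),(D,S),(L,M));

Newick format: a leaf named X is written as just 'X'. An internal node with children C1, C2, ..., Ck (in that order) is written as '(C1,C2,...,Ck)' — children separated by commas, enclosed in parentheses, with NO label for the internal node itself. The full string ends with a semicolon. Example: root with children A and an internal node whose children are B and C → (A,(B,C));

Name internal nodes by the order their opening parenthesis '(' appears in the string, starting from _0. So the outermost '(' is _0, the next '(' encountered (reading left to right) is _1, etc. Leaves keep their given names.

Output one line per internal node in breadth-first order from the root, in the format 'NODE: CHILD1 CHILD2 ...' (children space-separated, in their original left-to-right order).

Input: (F,(C,G,P),(D,S),(L,M));
Scanning left-to-right, naming '(' by encounter order:
  pos 0: '(' -> open internal node _0 (depth 1)
  pos 3: '(' -> open internal node _1 (depth 2)
  pos 9: ')' -> close internal node _1 (now at depth 1)
  pos 11: '(' -> open internal node _2 (depth 2)
  pos 15: ')' -> close internal node _2 (now at depth 1)
  pos 17: '(' -> open internal node _3 (depth 2)
  pos 21: ')' -> close internal node _3 (now at depth 1)
  pos 22: ')' -> close internal node _0 (now at depth 0)
Total internal nodes: 4
BFS adjacency from root:
  _0: F _1 _2 _3
  _1: C G P
  _2: D S
  _3: L M

Answer: _0: F _1 _2 _3
_1: C G P
_2: D S
_3: L M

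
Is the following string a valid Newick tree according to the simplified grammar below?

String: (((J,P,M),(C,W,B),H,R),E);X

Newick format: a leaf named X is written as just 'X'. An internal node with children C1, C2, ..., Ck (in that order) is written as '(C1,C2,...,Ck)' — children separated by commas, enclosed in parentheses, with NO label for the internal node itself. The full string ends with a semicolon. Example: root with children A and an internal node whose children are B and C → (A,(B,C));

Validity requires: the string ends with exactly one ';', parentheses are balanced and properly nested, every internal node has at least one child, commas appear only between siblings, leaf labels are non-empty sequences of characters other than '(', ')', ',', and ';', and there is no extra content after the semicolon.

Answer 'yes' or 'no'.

Input: (((J,P,M),(C,W,B),H,R),E);X
Paren balance: 4 '(' vs 4 ')' OK
Ends with single ';': False
Full parse: FAILS (must end with ;)
Valid: False

Answer: no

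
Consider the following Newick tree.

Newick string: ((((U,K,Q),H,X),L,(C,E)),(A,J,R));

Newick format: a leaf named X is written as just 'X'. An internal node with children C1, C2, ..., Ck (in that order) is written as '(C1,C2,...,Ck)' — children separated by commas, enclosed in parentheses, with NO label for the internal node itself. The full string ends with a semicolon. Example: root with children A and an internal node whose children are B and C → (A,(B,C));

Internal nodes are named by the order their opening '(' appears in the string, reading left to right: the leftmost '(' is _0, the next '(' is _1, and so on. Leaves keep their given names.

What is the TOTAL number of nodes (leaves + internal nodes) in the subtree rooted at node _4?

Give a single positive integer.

Answer: 3

Derivation:
Newick: ((((U,K,Q),H,X),L,(C,E)),(A,J,R));
Locate _4: it is the '(' at position 18 (the 5th '(' reading left to right).
Query: subtree rooted at _4
_4: subtree_size = 1 + 2
  C: subtree_size = 1 + 0
  E: subtree_size = 1 + 0
Total subtree size of _4: 3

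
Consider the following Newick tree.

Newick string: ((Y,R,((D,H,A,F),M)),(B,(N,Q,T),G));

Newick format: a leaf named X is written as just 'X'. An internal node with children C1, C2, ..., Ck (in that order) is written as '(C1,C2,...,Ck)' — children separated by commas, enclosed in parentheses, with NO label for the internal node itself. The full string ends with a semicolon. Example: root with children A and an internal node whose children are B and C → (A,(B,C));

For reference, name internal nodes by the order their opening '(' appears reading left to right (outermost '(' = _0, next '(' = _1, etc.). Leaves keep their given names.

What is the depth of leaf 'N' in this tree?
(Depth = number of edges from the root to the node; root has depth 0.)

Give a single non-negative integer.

Answer: 3

Derivation:
Newick: ((Y,R,((D,H,A,F),M)),(B,(N,Q,T),G));
Naming internals by '(' encounter order: outermost '(' = _0, next = _1, ...
Query node: N
Path from root: _0 -> _4 -> _5 -> N
Depth of N: 3 (number of edges from root)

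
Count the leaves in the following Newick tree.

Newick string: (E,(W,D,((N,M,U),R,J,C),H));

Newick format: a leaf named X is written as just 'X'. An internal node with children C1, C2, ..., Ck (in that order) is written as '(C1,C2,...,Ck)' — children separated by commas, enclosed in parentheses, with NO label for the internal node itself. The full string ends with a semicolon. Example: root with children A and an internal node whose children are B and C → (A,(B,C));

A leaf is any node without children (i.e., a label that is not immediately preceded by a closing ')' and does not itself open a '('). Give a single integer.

Newick: (E,(W,D,((N,M,U),R,J,C),H));
Scan left-to-right; a leaf is any maximal label run not followed by '(':
  pos 1: leaf 'E' → count = 1
  pos 4: leaf 'W' → count = 2
  pos 6: leaf 'D' → count = 3
  pos 10: leaf 'N' → count = 4
  pos 12: leaf 'M' → count = 5
  pos 14: leaf 'U' → count = 6
  pos 17: leaf 'R' → count = 7
  pos 19: leaf 'J' → count = 8
  pos 21: leaf 'C' → count = 9
  pos 24: leaf 'H' → count = 10
Total leaves: 10

Answer: 10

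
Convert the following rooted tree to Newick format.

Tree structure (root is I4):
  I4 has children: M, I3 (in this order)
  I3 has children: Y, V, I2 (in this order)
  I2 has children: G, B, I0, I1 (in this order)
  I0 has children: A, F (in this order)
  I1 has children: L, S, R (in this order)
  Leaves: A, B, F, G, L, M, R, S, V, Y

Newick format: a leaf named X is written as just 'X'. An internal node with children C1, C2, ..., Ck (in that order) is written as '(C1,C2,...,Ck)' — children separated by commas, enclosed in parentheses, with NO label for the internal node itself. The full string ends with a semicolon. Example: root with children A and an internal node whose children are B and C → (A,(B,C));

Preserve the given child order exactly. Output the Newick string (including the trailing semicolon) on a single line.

Answer: (M,(Y,V,(G,B,(A,F),(L,S,R))));

Derivation:
internal I4 with children ['M', 'I3']
  leaf 'M' → 'M'
  internal I3 with children ['Y', 'V', 'I2']
    leaf 'Y' → 'Y'
    leaf 'V' → 'V'
    internal I2 with children ['G', 'B', 'I0', 'I1']
      leaf 'G' → 'G'
      leaf 'B' → 'B'
      internal I0 with children ['A', 'F']
        leaf 'A' → 'A'
        leaf 'F' → 'F'
      → '(A,F)'
      internal I1 with children ['L', 'S', 'R']
        leaf 'L' → 'L'
        leaf 'S' → 'S'
        leaf 'R' → 'R'
      → '(L,S,R)'
    → '(G,B,(A,F),(L,S,R))'
  → '(Y,V,(G,B,(A,F),(L,S,R)))'
→ '(M,(Y,V,(G,B,(A,F),(L,S,R))))'
Final: (M,(Y,V,(G,B,(A,F),(L,S,R))));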